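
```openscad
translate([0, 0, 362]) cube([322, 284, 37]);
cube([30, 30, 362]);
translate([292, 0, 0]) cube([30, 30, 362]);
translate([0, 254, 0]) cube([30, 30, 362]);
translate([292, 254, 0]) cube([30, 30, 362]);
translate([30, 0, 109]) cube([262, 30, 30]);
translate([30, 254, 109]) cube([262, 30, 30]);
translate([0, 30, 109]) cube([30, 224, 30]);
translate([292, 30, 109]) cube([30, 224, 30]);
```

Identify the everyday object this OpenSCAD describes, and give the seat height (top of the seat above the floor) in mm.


A stool. The seat height is 399 mm.

A 322×284×37 slab at z = 362 on four corner posts — a stool. The seat top is 362 + 37 = 399 mm.


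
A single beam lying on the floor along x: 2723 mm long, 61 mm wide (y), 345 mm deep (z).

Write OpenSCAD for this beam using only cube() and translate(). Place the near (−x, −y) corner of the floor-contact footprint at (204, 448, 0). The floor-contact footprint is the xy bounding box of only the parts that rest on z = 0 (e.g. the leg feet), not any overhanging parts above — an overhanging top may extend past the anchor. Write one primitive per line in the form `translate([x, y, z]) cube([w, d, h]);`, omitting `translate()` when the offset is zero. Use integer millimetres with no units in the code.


translate([204, 448, 0]) cube([2723, 61, 345]);


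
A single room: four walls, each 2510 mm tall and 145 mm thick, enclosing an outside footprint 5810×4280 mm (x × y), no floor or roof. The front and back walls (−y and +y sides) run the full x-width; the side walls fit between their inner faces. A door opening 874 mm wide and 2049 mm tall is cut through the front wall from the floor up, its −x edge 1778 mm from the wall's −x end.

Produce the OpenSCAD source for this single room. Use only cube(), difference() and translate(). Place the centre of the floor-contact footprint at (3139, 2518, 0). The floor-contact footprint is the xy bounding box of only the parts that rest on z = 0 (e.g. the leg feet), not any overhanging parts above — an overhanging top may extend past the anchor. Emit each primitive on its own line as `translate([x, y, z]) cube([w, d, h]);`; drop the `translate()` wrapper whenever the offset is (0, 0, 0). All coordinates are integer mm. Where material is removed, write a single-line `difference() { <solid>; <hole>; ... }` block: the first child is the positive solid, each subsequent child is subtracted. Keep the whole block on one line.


difference() { translate([234, 378, 0]) cube([5810, 145, 2510]); translate([2012, 378, 0]) cube([874, 145, 2049]); }
translate([234, 4513, 0]) cube([5810, 145, 2510]);
translate([234, 523, 0]) cube([145, 3990, 2510]);
translate([5899, 523, 0]) cube([145, 3990, 2510]);


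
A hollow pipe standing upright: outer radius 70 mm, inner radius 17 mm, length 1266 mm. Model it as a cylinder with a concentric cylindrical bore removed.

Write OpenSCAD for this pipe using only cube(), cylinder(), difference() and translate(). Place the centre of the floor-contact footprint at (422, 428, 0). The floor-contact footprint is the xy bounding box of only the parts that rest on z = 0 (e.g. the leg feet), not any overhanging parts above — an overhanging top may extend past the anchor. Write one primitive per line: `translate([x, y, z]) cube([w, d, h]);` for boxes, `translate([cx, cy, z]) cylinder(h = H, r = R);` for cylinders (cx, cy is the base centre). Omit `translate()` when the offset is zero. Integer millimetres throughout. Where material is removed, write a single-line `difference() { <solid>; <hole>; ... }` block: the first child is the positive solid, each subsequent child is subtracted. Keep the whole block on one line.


difference() { translate([422, 428, 0]) cylinder(h = 1266, r = 70); translate([422, 428, 0]) cylinder(h = 1266, r = 17); }


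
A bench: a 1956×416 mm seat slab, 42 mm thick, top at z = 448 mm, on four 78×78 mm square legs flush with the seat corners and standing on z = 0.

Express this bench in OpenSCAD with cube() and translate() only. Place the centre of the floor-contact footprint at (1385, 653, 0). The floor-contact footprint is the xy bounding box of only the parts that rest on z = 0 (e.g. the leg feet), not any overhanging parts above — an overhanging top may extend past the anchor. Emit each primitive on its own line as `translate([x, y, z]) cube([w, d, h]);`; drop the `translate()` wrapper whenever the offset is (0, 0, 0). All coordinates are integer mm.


// leg_h = 448 − 42 = 406
translate([407, 445, 406]) cube([1956, 416, 42]);
translate([407, 445, 0]) cube([78, 78, 406]);
translate([407, 783, 0]) cube([78, 78, 406]);
translate([2285, 445, 0]) cube([78, 78, 406]);
translate([2285, 783, 0]) cube([78, 78, 406]);


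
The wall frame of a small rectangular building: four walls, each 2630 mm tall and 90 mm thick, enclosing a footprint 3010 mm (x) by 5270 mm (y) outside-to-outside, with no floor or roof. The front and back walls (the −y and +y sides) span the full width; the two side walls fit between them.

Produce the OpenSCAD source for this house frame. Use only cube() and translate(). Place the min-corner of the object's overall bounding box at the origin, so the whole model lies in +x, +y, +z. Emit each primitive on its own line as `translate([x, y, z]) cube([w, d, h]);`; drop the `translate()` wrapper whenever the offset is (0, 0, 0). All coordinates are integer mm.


cube([3010, 90, 2630]);
translate([0, 5180, 0]) cube([3010, 90, 2630]);
translate([0, 90, 0]) cube([90, 5090, 2630]);
translate([2920, 90, 0]) cube([90, 5090, 2630]);


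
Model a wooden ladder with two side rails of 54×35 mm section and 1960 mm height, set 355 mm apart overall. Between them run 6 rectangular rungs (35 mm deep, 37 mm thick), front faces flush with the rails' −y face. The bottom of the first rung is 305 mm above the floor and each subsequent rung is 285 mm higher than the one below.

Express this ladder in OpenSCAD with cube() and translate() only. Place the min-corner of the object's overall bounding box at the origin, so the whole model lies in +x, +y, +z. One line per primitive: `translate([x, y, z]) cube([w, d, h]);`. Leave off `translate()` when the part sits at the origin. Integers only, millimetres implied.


// rung span = 355 - 2*54 = 247
// rung[k] z = 305 + k*285
cube([54, 35, 1960]);
translate([301, 0, 0]) cube([54, 35, 1960]);
translate([54, 0, 305]) cube([247, 35, 37]);
translate([54, 0, 590]) cube([247, 35, 37]);
translate([54, 0, 875]) cube([247, 35, 37]);
translate([54, 0, 1160]) cube([247, 35, 37]);
translate([54, 0, 1445]) cube([247, 35, 37]);
translate([54, 0, 1730]) cube([247, 35, 37]);


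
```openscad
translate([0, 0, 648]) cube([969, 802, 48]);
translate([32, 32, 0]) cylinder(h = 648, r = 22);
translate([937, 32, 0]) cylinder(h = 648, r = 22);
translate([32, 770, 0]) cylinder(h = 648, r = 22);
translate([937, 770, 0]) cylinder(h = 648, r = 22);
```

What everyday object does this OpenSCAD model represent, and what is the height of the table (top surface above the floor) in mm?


A table. The table height is 696 mm.

A 969×802×48 slab sits at z = 648 on four Ø44 mm round legs — a table. The top surface is at 648 + 48 = 696 mm.


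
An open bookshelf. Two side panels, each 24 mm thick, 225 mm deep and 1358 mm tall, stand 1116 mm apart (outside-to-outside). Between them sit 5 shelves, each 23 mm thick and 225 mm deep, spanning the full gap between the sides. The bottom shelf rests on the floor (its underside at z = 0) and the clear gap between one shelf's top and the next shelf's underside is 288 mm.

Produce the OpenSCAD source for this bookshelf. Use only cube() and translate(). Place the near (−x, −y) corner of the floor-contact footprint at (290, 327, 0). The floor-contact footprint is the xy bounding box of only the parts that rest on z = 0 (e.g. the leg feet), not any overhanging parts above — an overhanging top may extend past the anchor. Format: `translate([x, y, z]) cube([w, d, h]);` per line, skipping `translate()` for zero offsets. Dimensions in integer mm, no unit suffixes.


translate([290, 327, 0]) cube([24, 225, 1358]);
translate([1382, 327, 0]) cube([24, 225, 1358]);
translate([314, 327, 0]) cube([1068, 225, 23]);
translate([314, 327, 311]) cube([1068, 225, 23]);
translate([314, 327, 622]) cube([1068, 225, 23]);
translate([314, 327, 933]) cube([1068, 225, 23]);
translate([314, 327, 1244]) cube([1068, 225, 23]);


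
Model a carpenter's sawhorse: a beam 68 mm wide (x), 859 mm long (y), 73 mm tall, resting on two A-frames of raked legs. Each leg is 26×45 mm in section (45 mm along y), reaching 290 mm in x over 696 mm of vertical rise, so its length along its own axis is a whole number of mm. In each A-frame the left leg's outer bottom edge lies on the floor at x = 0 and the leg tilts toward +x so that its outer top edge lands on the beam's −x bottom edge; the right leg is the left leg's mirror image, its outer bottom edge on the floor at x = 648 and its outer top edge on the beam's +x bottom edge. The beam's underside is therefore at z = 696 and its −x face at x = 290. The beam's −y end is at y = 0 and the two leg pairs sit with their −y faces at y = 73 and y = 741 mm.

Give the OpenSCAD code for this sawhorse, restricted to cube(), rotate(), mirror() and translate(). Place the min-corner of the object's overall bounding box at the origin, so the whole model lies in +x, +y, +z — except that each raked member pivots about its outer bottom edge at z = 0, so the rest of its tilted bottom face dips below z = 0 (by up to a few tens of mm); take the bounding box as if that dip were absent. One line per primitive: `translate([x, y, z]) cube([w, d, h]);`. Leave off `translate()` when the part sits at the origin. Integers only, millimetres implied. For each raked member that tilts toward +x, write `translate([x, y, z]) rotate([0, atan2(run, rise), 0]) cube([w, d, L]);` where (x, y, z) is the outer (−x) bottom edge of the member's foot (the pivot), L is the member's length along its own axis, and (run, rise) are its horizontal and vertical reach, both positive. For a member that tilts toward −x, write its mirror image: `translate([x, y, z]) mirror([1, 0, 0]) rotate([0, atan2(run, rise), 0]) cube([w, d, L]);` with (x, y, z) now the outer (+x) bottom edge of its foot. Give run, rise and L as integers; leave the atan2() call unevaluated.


translate([290, 0, 696]) cube([68, 859, 73]);
translate([0, 73, 0]) rotate([0, atan2(290, 696), 0]) cube([26, 45, 754]);
translate([648, 73, 0]) mirror([1, 0, 0]) rotate([0, atan2(290, 696), 0]) cube([26, 45, 754]);
translate([0, 741, 0]) rotate([0, atan2(290, 696), 0]) cube([26, 45, 754]);
translate([648, 741, 0]) mirror([1, 0, 0]) rotate([0, atan2(290, 696), 0]) cube([26, 45, 754]);


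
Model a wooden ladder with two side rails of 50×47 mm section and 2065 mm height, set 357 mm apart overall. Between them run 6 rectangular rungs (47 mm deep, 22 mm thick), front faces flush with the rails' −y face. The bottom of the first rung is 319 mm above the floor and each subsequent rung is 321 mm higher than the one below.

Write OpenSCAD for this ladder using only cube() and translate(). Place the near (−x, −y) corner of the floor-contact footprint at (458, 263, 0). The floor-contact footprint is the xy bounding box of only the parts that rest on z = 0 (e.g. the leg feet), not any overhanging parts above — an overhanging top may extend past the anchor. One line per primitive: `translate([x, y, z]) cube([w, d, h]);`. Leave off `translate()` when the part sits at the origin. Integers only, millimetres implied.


translate([458, 263, 0]) cube([50, 47, 2065]);
translate([765, 263, 0]) cube([50, 47, 2065]);
translate([508, 263, 319]) cube([257, 47, 22]);
translate([508, 263, 640]) cube([257, 47, 22]);
translate([508, 263, 961]) cube([257, 47, 22]);
translate([508, 263, 1282]) cube([257, 47, 22]);
translate([508, 263, 1603]) cube([257, 47, 22]);
translate([508, 263, 1924]) cube([257, 47, 22]);


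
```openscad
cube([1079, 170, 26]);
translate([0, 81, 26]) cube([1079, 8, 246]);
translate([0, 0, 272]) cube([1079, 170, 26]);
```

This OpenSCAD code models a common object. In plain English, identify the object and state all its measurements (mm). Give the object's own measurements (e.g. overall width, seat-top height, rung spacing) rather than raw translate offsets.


An I-beam lying along x, 1079 mm long. Overall section height 298 mm. Two flanges 170 mm wide (y) and 26 mm thick, one on the floor and one at the top; a web 8 mm thick runs between them, centred on the flange width.


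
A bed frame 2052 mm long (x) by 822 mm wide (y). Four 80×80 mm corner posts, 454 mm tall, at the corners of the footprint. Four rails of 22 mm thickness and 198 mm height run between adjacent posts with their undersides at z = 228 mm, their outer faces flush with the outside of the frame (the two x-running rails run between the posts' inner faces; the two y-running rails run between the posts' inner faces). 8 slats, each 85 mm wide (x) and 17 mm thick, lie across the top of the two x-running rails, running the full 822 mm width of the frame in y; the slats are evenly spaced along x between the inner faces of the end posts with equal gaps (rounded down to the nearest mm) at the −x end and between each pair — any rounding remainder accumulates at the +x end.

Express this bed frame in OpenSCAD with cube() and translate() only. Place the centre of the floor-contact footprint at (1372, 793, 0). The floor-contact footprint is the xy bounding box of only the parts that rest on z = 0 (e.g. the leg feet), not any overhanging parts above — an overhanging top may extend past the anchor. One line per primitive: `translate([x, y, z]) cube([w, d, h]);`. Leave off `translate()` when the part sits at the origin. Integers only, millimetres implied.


translate([346, 382, 0]) cube([80, 80, 454]);
translate([346, 1124, 0]) cube([80, 80, 454]);
translate([2318, 382, 0]) cube([80, 80, 454]);
translate([2318, 1124, 0]) cube([80, 80, 454]);
translate([426, 382, 228]) cube([1892, 22, 198]);
translate([426, 1182, 228]) cube([1892, 22, 198]);
translate([346, 462, 228]) cube([22, 662, 198]);
translate([2376, 462, 228]) cube([22, 662, 198]);
translate([560, 382, 426]) cube([85, 822, 17]);
translate([779, 382, 426]) cube([85, 822, 17]);
translate([998, 382, 426]) cube([85, 822, 17]);
translate([1217, 382, 426]) cube([85, 822, 17]);
translate([1436, 382, 426]) cube([85, 822, 17]);
translate([1655, 382, 426]) cube([85, 822, 17]);
translate([1874, 382, 426]) cube([85, 822, 17]);
translate([2093, 382, 426]) cube([85, 822, 17]);


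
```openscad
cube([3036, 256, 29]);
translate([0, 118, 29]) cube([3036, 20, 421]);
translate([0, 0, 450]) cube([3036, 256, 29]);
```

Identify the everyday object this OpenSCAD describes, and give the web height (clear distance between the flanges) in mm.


An I-beam. The web height is 421 mm.

Two wide flanges with a thin centred web — an I-beam. Overall 479 mm minus two 29 mm flanges gives a web of 479 − 2·29 = 421 mm.


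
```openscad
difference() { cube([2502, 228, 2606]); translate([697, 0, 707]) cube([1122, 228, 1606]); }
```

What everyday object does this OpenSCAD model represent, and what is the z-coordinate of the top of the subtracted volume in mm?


A wall with a window opening. The window head height is 2313 mm.

A wall with a rectangular opening subtracted — a window. Sill at z = 707, opening 1606 mm tall, so the head is at 707 + 1606 = 2313 mm.


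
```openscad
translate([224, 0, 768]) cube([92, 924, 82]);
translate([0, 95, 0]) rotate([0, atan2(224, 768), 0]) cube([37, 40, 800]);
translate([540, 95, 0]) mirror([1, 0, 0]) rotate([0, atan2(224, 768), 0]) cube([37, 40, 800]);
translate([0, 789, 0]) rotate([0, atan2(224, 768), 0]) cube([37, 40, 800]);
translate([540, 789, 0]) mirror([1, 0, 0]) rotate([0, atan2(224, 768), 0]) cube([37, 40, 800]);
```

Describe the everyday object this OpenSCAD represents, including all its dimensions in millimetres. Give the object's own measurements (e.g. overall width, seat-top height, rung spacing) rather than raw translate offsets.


A sawhorse. A 92×924×82 mm beam (x, y, z) sits on two A-frame leg pairs. Each pair is two raked legs of 37×40 mm section (40 mm along y) splaying symmetrically in x. Each leg rises 768 mm vertically over 224 mm of horizontal reach and is 800 mm long along its own axis. Every leg's outer bottom edge rests on the floor and its outer top edge meets a bottom edge of the beam — the left legs (tilting toward +x) meet the beam's −x bottom edge, the right legs (their mirror images, tilting toward −x) meet its +x bottom edge — so the leg tops tuck under the beam, the beam's underside is 768 mm above the floor, and the feet are 540 mm apart outside-to-outside with the beam centred between them. The two leg pairs are set in 95 mm from either end of the beam.


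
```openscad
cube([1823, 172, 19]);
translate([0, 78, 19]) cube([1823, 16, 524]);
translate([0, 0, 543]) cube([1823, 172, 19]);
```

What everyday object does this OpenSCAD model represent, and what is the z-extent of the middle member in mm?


An I-beam. The web height is 524 mm.

Two wide flanges with a thin centred web — an I-beam. Overall 562 mm minus two 19 mm flanges gives a web of 562 − 2·19 = 524 mm.


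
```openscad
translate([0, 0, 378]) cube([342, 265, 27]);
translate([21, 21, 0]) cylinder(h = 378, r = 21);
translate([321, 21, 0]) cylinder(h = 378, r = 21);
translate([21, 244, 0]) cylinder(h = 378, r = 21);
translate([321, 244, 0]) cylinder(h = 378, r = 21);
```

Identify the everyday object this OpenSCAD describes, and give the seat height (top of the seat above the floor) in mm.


A stool. The seat height is 405 mm.

A 342×265×27 slab at z = 378 on four corner cylinders — a stool. The seat top is 378 + 27 = 405 mm.


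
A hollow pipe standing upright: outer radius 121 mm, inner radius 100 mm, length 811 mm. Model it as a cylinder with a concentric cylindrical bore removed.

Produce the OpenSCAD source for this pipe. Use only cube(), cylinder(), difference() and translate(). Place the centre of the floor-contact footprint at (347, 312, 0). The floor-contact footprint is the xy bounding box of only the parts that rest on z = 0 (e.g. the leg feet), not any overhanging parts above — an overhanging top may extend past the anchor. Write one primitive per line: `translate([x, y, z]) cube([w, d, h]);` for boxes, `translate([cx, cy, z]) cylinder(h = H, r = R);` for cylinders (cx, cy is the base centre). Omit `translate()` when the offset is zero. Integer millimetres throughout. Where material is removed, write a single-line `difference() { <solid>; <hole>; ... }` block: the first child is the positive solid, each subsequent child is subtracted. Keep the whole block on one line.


difference() { translate([347, 312, 0]) cylinder(h = 811, r = 121); translate([347, 312, 0]) cylinder(h = 811, r = 100); }


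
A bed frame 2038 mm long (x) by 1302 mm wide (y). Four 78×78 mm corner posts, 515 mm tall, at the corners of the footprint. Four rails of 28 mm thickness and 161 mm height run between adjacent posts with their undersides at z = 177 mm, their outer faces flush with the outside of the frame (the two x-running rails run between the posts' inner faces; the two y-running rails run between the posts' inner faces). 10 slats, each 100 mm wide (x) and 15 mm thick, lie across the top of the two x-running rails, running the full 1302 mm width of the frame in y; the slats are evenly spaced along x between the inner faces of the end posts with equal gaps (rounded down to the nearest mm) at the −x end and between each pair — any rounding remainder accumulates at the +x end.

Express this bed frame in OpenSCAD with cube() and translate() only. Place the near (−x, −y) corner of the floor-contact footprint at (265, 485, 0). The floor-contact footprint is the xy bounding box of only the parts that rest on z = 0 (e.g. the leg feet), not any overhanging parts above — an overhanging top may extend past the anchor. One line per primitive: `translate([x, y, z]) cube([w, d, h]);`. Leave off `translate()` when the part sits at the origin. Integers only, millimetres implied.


translate([265, 485, 0]) cube([78, 78, 515]);
translate([265, 1709, 0]) cube([78, 78, 515]);
translate([2225, 485, 0]) cube([78, 78, 515]);
translate([2225, 1709, 0]) cube([78, 78, 515]);
translate([343, 485, 177]) cube([1882, 28, 161]);
translate([343, 1759, 177]) cube([1882, 28, 161]);
translate([265, 563, 177]) cube([28, 1146, 161]);
translate([2275, 563, 177]) cube([28, 1146, 161]);
translate([423, 485, 338]) cube([100, 1302, 15]);
translate([603, 485, 338]) cube([100, 1302, 15]);
translate([783, 485, 338]) cube([100, 1302, 15]);
translate([963, 485, 338]) cube([100, 1302, 15]);
translate([1143, 485, 338]) cube([100, 1302, 15]);
translate([1323, 485, 338]) cube([100, 1302, 15]);
translate([1503, 485, 338]) cube([100, 1302, 15]);
translate([1683, 485, 338]) cube([100, 1302, 15]);
translate([1863, 485, 338]) cube([100, 1302, 15]);
translate([2043, 485, 338]) cube([100, 1302, 15]);


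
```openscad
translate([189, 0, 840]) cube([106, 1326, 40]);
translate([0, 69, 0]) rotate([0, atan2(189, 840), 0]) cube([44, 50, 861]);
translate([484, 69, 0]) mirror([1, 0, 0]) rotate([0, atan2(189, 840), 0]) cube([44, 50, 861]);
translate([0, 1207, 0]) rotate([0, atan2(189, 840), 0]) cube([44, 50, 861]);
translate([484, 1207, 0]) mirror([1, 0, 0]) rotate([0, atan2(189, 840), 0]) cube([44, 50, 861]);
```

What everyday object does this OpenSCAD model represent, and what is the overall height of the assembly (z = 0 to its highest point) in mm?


A sawhorse. The overall height is 880 mm.

A beam across two mirrored pairs of raked legs — a sawhorse. The beam's underside is at z = 840 (matching the legs' vertical rise in atan2(189, 840)) and the beam is 40 mm tall, so its top is at 840 + 40 = 880 mm. The raked legs top out at the beam's underside, so that is the highest point.


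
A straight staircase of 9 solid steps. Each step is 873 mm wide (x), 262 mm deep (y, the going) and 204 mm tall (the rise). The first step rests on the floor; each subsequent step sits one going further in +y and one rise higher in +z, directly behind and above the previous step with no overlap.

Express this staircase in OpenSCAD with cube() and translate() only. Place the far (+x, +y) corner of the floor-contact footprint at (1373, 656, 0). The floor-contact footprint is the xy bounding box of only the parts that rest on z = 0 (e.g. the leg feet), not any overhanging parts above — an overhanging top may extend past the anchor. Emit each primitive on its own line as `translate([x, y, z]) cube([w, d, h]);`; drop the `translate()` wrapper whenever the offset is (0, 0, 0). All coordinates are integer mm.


translate([500, 394, 0]) cube([873, 262, 204]);
translate([500, 656, 204]) cube([873, 262, 204]);
translate([500, 918, 408]) cube([873, 262, 204]);
translate([500, 1180, 612]) cube([873, 262, 204]);
translate([500, 1442, 816]) cube([873, 262, 204]);
translate([500, 1704, 1020]) cube([873, 262, 204]);
translate([500, 1966, 1224]) cube([873, 262, 204]);
translate([500, 2228, 1428]) cube([873, 262, 204]);
translate([500, 2490, 1632]) cube([873, 262, 204]);


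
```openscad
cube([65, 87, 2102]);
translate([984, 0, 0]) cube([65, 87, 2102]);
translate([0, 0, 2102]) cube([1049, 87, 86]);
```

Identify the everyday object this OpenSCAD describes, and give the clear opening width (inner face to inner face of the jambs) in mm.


A door frame. The clear opening width is 919 mm.

Two 2102 mm tall posts with a header on top — a door frame. The left jamb is 65 mm wide at x = 0; the right jamb starts at x = 984. The clear opening is 984 − 65 = 919 mm.


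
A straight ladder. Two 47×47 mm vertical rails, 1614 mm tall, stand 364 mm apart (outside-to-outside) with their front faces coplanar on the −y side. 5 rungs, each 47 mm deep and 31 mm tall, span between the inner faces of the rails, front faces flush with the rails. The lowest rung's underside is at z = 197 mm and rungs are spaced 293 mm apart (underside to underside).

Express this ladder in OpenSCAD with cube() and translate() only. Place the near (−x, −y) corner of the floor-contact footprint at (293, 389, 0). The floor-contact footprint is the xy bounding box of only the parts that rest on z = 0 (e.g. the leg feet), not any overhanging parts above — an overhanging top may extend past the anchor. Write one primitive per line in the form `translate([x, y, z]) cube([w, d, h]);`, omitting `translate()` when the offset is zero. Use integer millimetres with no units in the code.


translate([293, 389, 0]) cube([47, 47, 1614]);
translate([610, 389, 0]) cube([47, 47, 1614]);
translate([340, 389, 197]) cube([270, 47, 31]);
translate([340, 389, 490]) cube([270, 47, 31]);
translate([340, 389, 783]) cube([270, 47, 31]);
translate([340, 389, 1076]) cube([270, 47, 31]);
translate([340, 389, 1369]) cube([270, 47, 31]);


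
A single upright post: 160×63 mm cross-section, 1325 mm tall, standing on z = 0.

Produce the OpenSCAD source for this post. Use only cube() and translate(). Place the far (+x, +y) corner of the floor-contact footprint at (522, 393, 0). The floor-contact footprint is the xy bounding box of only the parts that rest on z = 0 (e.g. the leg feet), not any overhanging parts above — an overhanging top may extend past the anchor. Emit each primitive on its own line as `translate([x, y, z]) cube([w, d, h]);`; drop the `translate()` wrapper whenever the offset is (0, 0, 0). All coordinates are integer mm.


translate([362, 330, 0]) cube([160, 63, 1325]);


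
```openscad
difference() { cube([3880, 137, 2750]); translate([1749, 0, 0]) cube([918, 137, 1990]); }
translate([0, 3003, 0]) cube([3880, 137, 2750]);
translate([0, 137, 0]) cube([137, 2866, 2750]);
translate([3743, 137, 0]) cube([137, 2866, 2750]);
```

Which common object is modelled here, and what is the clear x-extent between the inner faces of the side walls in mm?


A single room. The interior width is 3606 mm.

Four walls enclosing a rectangle with a door in the front wall — a room. Outside width 3880 minus two 137 mm walls gives 3606 mm.


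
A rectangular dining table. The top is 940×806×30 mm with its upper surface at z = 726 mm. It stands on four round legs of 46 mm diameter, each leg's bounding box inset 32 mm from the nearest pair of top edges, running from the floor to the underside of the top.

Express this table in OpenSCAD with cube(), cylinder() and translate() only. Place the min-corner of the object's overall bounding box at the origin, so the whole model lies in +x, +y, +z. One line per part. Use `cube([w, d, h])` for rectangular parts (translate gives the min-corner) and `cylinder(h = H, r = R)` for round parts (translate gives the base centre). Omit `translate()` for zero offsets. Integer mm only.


translate([0, 0, 696]) cube([940, 806, 30]);
translate([55, 55, 0]) cylinder(h = 696, r = 23);
translate([885, 55, 0]) cylinder(h = 696, r = 23);
translate([55, 751, 0]) cylinder(h = 696, r = 23);
translate([885, 751, 0]) cylinder(h = 696, r = 23);


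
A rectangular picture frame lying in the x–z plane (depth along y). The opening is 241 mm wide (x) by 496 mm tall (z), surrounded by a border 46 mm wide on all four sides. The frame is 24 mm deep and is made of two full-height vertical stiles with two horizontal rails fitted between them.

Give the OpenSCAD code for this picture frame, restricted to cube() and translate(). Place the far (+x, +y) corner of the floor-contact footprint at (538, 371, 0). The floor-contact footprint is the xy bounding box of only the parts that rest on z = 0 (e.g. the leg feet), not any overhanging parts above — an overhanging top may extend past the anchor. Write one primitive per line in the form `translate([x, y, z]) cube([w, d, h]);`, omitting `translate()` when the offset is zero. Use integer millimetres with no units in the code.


translate([205, 347, 0]) cube([46, 24, 588]);
translate([492, 347, 0]) cube([46, 24, 588]);
translate([251, 347, 0]) cube([241, 24, 46]);
translate([251, 347, 542]) cube([241, 24, 46]);


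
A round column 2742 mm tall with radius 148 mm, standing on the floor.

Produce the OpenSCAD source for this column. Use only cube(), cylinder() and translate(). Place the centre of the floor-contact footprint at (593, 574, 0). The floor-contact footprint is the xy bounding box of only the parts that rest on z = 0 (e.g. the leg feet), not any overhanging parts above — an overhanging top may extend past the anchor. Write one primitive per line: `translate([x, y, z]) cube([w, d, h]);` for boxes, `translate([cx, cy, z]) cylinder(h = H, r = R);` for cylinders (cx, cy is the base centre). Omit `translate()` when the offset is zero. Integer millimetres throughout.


translate([593, 574, 0]) cylinder(h = 2742, r = 148);


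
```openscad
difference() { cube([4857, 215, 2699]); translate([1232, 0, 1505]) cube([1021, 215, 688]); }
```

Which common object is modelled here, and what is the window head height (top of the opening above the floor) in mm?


A wall with a window opening. The window head height is 2193 mm.

A wall with a rectangular opening subtracted — a window. Sill at z = 1505, opening 688 mm tall, so the head is at 1505 + 688 = 2193 mm.


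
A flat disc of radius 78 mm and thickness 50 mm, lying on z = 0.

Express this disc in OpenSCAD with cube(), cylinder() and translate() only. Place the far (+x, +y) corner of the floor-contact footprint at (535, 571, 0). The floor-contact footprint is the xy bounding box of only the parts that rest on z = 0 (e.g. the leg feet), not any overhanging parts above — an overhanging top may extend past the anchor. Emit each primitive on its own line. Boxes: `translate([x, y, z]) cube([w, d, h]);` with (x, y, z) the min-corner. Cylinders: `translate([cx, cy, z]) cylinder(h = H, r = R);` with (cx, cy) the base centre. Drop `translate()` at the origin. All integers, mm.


translate([457, 493, 0]) cylinder(h = 50, r = 78);


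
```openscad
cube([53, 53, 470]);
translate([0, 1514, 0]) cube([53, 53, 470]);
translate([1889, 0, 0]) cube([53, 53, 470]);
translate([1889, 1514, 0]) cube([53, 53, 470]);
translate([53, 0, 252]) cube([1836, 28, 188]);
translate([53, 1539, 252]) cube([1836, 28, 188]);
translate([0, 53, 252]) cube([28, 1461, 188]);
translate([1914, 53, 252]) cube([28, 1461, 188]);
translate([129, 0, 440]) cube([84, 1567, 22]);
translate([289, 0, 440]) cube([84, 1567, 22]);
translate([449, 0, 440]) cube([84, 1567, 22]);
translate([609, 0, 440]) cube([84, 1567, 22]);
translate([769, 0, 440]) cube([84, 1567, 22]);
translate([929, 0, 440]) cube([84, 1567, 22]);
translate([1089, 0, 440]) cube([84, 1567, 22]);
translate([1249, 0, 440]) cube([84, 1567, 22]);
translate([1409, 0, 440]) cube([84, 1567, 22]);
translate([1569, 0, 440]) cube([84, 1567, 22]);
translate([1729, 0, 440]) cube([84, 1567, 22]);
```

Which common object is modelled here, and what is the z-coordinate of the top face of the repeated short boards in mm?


A bed frame. The slat-top height is 462 mm.

Four posts, four rails, and a row of slats — a bed frame. Slats sit on the rails at z = 252 + 188 = 440; with slat thickness 22, the top is 462 mm.


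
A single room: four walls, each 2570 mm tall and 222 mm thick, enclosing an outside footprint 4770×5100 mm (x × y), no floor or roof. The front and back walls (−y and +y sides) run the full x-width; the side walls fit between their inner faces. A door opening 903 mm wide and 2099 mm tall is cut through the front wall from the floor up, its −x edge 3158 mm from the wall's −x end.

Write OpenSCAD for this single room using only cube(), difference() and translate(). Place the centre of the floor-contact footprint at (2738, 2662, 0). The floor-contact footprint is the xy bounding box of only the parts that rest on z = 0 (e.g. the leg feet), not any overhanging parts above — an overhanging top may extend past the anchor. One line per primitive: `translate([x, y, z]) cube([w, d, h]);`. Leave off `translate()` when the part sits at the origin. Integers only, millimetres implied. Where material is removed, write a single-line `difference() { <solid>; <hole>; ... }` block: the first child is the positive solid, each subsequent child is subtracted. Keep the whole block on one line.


difference() { translate([353, 112, 0]) cube([4770, 222, 2570]); translate([3511, 112, 0]) cube([903, 222, 2099]); }
translate([353, 4990, 0]) cube([4770, 222, 2570]);
translate([353, 334, 0]) cube([222, 4656, 2570]);
translate([4901, 334, 0]) cube([222, 4656, 2570]);


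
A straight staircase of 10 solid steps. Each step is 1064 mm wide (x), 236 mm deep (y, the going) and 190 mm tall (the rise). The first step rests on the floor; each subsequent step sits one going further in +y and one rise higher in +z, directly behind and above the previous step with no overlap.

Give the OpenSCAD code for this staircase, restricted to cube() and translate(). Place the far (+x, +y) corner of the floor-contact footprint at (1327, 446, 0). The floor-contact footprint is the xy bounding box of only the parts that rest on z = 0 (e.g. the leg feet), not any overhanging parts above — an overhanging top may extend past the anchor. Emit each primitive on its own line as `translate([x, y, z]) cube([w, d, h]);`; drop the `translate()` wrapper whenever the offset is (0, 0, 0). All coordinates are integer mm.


translate([263, 210, 0]) cube([1064, 236, 190]);
translate([263, 446, 190]) cube([1064, 236, 190]);
translate([263, 682, 380]) cube([1064, 236, 190]);
translate([263, 918, 570]) cube([1064, 236, 190]);
translate([263, 1154, 760]) cube([1064, 236, 190]);
translate([263, 1390, 950]) cube([1064, 236, 190]);
translate([263, 1626, 1140]) cube([1064, 236, 190]);
translate([263, 1862, 1330]) cube([1064, 236, 190]);
translate([263, 2098, 1520]) cube([1064, 236, 190]);
translate([263, 2334, 1710]) cube([1064, 236, 190]);


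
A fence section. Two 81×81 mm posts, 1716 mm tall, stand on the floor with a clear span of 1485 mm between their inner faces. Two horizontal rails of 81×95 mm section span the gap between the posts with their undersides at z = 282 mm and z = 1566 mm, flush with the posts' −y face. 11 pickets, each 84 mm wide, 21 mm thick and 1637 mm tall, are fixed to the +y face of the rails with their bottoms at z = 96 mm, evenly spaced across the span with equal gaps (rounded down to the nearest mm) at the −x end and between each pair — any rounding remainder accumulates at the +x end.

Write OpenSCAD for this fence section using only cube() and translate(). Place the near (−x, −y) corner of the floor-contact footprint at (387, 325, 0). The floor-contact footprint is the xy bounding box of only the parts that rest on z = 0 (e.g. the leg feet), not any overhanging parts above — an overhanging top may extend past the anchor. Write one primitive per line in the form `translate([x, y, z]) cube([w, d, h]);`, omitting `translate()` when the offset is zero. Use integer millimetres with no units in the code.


translate([387, 325, 0]) cube([81, 81, 1716]);
translate([1953, 325, 0]) cube([81, 81, 1716]);
translate([468, 325, 282]) cube([1485, 81, 95]);
translate([468, 325, 1566]) cube([1485, 81, 95]);
translate([514, 406, 96]) cube([84, 21, 1637]);
translate([644, 406, 96]) cube([84, 21, 1637]);
translate([774, 406, 96]) cube([84, 21, 1637]);
translate([904, 406, 96]) cube([84, 21, 1637]);
translate([1034, 406, 96]) cube([84, 21, 1637]);
translate([1164, 406, 96]) cube([84, 21, 1637]);
translate([1294, 406, 96]) cube([84, 21, 1637]);
translate([1424, 406, 96]) cube([84, 21, 1637]);
translate([1554, 406, 96]) cube([84, 21, 1637]);
translate([1684, 406, 96]) cube([84, 21, 1637]);
translate([1814, 406, 96]) cube([84, 21, 1637]);


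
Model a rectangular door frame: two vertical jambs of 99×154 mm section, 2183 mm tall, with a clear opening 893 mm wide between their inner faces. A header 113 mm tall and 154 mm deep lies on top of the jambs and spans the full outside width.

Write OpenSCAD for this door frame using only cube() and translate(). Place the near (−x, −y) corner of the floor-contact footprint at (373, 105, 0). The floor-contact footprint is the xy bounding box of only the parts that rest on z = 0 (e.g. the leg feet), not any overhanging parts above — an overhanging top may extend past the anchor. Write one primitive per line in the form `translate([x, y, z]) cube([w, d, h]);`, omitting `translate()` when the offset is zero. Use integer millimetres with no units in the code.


translate([373, 105, 0]) cube([99, 154, 2183]);
translate([1365, 105, 0]) cube([99, 154, 2183]);
translate([373, 105, 2183]) cube([1091, 154, 113]);


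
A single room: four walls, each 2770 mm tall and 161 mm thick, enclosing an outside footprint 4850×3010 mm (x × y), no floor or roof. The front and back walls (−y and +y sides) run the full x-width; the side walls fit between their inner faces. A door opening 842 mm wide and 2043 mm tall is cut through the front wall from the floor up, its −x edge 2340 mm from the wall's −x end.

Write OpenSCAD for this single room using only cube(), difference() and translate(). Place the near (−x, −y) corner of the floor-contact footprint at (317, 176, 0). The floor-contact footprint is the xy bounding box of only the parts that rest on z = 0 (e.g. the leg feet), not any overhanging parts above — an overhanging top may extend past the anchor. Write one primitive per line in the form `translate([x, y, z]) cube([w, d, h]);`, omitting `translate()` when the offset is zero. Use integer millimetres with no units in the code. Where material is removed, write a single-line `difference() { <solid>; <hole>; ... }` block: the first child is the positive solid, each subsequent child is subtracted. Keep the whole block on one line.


difference() { translate([317, 176, 0]) cube([4850, 161, 2770]); translate([2657, 176, 0]) cube([842, 161, 2043]); }
translate([317, 3025, 0]) cube([4850, 161, 2770]);
translate([317, 337, 0]) cube([161, 2688, 2770]);
translate([5006, 337, 0]) cube([161, 2688, 2770]);


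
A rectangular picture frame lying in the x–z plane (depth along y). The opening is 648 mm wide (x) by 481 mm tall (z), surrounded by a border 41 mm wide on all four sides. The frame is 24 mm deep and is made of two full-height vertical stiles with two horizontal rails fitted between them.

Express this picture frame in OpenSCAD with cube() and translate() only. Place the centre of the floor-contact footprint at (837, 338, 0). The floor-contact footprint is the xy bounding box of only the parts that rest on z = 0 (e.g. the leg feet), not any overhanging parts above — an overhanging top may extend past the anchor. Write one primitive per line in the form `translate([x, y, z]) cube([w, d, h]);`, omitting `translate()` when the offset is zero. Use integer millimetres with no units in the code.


translate([472, 326, 0]) cube([41, 24, 563]);
translate([1161, 326, 0]) cube([41, 24, 563]);
translate([513, 326, 0]) cube([648, 24, 41]);
translate([513, 326, 522]) cube([648, 24, 41]);


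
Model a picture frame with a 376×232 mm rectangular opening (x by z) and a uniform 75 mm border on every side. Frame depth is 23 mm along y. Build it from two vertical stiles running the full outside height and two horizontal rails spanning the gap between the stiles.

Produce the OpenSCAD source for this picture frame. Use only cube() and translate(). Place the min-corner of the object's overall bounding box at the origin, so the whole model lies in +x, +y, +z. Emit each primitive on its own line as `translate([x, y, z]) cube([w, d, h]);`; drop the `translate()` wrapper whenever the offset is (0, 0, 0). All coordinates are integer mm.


cube([75, 23, 382]);
translate([451, 0, 0]) cube([75, 23, 382]);
translate([75, 0, 0]) cube([376, 23, 75]);
translate([75, 0, 307]) cube([376, 23, 75]);


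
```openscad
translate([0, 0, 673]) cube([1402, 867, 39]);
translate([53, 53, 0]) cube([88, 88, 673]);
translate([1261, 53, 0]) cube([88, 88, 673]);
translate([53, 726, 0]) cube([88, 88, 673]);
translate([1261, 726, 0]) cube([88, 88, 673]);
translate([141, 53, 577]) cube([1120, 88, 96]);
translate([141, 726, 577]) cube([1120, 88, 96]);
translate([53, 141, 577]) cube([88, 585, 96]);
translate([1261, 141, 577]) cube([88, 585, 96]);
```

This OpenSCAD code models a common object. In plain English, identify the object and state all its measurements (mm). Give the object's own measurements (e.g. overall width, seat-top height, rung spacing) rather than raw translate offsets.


A table: top 1402 mm (x) × 867 mm (y), 39 mm thick, upper face at z = 712 mm, on four 88×88 mm square legs, each inset 53 mm from the nearest pair of top edges from z = 0 to the bottom of the top. Four apron rails, 88 mm thick and 96 mm tall, run between adjacent legs with their top edges flush with the underside of the top and their outer faces flush with the legs' outer faces.
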